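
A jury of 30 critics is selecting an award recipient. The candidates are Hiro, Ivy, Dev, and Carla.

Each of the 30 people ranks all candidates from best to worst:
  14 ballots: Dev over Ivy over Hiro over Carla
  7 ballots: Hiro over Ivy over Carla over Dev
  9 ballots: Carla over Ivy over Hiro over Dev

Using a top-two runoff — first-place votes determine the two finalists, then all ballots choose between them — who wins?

Carla

Round 1 first-place votes: Hiro 7, Ivy 0, Dev 14, Carla 9. Dev and Carla advance.
Runoff: Dev is ranked above Carla on 14 ballots, Carla above Dev on 16.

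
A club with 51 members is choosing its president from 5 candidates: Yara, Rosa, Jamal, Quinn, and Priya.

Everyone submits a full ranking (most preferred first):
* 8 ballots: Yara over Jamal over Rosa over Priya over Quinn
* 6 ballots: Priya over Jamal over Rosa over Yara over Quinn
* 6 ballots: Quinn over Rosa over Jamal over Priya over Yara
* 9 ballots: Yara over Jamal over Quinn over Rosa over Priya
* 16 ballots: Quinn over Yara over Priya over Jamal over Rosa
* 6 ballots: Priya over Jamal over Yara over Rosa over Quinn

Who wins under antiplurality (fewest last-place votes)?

Jamal

Last-place votes: Yara 6, Rosa 16, Jamal 0, Quinn 20, Priya 9.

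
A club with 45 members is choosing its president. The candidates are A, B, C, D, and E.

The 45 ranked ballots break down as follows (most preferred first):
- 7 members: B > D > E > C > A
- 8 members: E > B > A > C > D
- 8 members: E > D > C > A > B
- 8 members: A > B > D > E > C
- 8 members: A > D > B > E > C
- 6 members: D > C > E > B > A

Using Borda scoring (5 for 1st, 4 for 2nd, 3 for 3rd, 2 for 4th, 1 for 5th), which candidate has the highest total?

D

A: 7×1 + 8×3 + 8×2 + 8×5 + 8×5 + 6×1 = 133
B: 7×5 + 8×4 + 8×1 + 8×4 + 8×3 + 6×2 = 143
C: 7×2 + 8×2 + 8×3 + 8×1 + 8×1 + 6×4 = 94
D: 7×4 + 8×1 + 8×4 + 8×3 + 8×4 + 6×5 = 154
E: 7×3 + 8×5 + 8×5 + 8×2 + 8×2 + 6×3 = 151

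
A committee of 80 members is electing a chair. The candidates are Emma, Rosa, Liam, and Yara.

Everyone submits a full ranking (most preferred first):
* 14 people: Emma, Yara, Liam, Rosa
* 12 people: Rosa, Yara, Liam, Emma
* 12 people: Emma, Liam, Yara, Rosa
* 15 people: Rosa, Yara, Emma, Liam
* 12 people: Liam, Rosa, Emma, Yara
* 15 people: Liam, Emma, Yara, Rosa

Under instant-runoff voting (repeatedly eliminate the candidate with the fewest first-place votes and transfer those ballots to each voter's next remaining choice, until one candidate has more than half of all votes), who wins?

Round 1: Emma 26, Rosa 27, Liam 27, Yara 0. Yara eliminated.
Round 2: Emma 26, Rosa 27, Liam 27. Emma eliminated.
Round 3: Rosa 27, Liam 53. Liam has a majority (≥41).

Liam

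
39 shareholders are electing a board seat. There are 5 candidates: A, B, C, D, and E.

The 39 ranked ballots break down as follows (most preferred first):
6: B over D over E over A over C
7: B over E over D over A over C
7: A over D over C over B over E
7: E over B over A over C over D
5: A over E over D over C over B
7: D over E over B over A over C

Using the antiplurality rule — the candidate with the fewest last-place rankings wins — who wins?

Last-place votes: A 0, B 5, C 20, D 7, E 7.

A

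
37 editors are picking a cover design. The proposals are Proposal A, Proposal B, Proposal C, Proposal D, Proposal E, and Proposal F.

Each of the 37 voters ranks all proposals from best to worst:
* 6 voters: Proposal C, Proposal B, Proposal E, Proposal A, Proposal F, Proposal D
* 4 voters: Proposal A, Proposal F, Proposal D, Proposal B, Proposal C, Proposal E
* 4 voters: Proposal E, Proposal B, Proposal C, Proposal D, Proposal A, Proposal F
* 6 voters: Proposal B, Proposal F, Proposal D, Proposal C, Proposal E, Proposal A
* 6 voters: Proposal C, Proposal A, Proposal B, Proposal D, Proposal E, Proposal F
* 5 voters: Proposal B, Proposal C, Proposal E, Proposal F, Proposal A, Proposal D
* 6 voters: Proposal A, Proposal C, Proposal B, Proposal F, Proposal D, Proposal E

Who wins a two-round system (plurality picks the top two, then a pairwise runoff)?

Round 1 first-place votes: Proposal A 10, Proposal B 11, Proposal C 12, Proposal D 0, Proposal E 4, Proposal F 0. Proposal C and Proposal B advance.
Runoff: Proposal C is ranked above Proposal B on 18 ballots, Proposal B above Proposal C on 19.

Proposal B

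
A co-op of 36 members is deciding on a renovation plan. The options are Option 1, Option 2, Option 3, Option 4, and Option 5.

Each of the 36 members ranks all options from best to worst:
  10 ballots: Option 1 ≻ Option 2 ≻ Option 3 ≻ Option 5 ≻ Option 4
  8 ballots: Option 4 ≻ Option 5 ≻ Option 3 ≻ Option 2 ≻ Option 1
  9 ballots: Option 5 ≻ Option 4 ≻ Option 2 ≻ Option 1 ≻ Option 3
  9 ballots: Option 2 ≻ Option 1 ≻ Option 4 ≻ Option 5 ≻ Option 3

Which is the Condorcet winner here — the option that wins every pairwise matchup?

Option 2 vs Option 1: 26–10
Option 2 vs Option 3: 28–8
Option 2 vs Option 4: 19–17
Option 2 vs Option 5: 19–17
Option 2 beats every other option.

Option 2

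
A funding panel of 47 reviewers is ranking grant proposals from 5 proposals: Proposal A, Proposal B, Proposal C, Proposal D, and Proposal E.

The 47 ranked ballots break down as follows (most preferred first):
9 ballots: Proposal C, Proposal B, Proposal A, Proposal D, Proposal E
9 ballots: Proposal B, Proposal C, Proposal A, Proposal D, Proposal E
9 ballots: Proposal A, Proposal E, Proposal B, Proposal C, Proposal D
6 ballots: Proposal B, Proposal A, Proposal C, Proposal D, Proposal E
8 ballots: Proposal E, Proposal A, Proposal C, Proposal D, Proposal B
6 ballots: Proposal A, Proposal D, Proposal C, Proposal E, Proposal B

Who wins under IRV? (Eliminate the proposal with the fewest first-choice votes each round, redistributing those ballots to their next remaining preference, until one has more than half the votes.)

Round 1: Proposal A 15, Proposal B 15, Proposal C 9, Proposal D 0, Proposal E 8. Proposal D eliminated.
Round 2: Proposal A 15, Proposal B 15, Proposal C 9, Proposal E 8. Proposal E eliminated.
Round 3: Proposal A 23, Proposal B 15, Proposal C 9. Proposal C eliminated.
Round 4: Proposal A 23, Proposal B 24. Proposal B has a majority (≥24).

Proposal B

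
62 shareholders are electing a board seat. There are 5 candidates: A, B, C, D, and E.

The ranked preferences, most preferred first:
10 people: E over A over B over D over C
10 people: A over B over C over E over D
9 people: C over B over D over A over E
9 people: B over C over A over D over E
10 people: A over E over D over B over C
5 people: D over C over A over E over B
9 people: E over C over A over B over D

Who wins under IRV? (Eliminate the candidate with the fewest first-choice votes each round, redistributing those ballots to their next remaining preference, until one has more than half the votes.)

C

Round 1: A 20, B 9, C 9, D 5, E 19. D eliminated.
Round 2: A 20, B 9, C 14, E 19. B eliminated.
Round 3: A 20, C 23, E 19. E eliminated.
Round 4: A 30, C 32. C has a majority (≥32).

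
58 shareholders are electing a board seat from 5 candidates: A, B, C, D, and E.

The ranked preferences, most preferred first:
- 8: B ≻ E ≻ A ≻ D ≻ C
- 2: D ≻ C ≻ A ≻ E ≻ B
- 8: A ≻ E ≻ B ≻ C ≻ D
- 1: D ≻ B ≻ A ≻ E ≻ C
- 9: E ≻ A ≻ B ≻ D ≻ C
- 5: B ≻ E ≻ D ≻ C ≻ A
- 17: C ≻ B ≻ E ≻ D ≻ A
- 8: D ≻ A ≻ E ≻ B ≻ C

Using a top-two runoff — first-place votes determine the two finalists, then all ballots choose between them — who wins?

Round 1 first-place votes: A 8, B 13, C 17, D 11, E 9. C and B advance.
Runoff: C is ranked above B on 19 ballots, B above C on 39.

B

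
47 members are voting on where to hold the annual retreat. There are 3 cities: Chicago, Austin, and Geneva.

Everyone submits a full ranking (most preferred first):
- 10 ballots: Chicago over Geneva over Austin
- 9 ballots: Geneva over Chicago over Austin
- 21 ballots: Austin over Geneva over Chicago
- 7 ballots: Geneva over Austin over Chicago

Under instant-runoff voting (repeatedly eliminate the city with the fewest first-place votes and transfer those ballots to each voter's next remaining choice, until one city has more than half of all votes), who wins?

Round 1: Chicago 10, Austin 21, Geneva 16. Chicago eliminated.
Round 2: Austin 21, Geneva 26. Geneva has a majority (≥24).

Geneva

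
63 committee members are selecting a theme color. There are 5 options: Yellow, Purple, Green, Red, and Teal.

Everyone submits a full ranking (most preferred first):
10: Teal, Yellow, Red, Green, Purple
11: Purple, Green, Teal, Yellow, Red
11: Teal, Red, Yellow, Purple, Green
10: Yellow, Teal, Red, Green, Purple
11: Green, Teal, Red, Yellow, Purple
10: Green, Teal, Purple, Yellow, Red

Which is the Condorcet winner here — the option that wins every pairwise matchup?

Green vs Yellow: 32–31
Green vs Purple: 41–22
Green vs Red: 32–31
Green vs Teal: 32–31
Green beats every other option.

Green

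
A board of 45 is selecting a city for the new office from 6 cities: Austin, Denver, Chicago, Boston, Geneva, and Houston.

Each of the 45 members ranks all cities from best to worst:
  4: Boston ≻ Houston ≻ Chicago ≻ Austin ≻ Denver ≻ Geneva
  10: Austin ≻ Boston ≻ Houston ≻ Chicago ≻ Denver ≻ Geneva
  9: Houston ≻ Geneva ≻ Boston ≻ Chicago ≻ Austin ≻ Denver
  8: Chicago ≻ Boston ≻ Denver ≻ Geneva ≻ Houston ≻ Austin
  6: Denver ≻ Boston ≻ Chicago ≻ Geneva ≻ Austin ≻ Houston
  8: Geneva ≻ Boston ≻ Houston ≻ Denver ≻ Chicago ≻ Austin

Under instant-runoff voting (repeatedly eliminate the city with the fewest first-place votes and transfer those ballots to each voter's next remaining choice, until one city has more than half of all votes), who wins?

Houston

Round 1: Austin 10, Denver 6, Chicago 8, Boston 4, Geneva 8, Houston 9. Boston eliminated.
Round 2: Austin 10, Denver 6, Chicago 8, Geneva 8, Houston 13. Denver eliminated.
Round 3: Austin 10, Chicago 14, Geneva 8, Houston 13. Geneva eliminated.
Round 4: Austin 10, Chicago 14, Houston 21. Austin eliminated.
Round 5: Chicago 14, Houston 31. Houston has a majority (≥23).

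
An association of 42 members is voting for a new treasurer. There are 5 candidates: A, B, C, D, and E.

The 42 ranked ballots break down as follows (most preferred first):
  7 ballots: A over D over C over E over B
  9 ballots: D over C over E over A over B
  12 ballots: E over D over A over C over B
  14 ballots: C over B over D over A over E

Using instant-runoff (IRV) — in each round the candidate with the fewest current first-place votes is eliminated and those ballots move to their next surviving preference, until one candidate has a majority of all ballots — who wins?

D

Round 1: A 7, B 0, C 14, D 9, E 12. B eliminated.
Round 2: A 7, C 14, D 9, E 12. A eliminated.
Round 3: C 14, D 16, E 12. E eliminated.
Round 4: C 14, D 28. D has a majority (≥22).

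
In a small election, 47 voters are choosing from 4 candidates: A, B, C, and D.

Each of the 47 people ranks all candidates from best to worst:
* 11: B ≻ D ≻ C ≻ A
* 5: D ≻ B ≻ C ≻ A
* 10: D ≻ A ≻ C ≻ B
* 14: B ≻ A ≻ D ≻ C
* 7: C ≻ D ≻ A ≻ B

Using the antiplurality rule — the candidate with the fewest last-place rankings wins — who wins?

D

Last-place votes: A 16, B 17, C 14, D 0.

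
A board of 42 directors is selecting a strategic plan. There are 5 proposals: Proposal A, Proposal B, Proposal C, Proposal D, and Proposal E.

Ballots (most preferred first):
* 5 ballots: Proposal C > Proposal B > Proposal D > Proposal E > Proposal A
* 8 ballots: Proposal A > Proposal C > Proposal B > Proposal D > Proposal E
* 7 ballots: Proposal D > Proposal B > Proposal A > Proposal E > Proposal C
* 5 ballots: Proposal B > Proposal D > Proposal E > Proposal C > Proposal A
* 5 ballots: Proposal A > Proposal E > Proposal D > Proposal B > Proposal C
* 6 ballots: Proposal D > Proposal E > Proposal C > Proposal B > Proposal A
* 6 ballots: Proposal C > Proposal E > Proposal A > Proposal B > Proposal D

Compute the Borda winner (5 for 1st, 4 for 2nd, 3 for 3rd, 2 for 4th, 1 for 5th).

Proposal D

Proposal A: 5×1 + 8×5 + 7×3 + 5×1 + 5×5 + 6×1 + 6×3 = 120
Proposal B: 5×4 + 8×3 + 7×4 + 5×5 + 5×2 + 6×2 + 6×2 = 131
Proposal C: 5×5 + 8×4 + 7×1 + 5×2 + 5×1 + 6×3 + 6×5 = 127
Proposal D: 5×3 + 8×2 + 7×5 + 5×4 + 5×3 + 6×5 + 6×1 = 137
Proposal E: 5×2 + 8×1 + 7×2 + 5×3 + 5×4 + 6×4 + 6×4 = 115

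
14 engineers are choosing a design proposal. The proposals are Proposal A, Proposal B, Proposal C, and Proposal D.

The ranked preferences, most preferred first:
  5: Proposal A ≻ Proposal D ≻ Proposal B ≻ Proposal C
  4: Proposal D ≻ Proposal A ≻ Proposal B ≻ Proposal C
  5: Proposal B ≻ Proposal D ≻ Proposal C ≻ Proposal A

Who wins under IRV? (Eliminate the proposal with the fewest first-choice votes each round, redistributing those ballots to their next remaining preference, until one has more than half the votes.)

Round 1: Proposal A 5, Proposal B 5, Proposal C 0, Proposal D 4. Proposal C eliminated.
Round 2: Proposal A 5, Proposal B 5, Proposal D 4. Proposal D eliminated.
Round 3: Proposal A 9, Proposal B 5. Proposal A has a majority (≥8).

Proposal A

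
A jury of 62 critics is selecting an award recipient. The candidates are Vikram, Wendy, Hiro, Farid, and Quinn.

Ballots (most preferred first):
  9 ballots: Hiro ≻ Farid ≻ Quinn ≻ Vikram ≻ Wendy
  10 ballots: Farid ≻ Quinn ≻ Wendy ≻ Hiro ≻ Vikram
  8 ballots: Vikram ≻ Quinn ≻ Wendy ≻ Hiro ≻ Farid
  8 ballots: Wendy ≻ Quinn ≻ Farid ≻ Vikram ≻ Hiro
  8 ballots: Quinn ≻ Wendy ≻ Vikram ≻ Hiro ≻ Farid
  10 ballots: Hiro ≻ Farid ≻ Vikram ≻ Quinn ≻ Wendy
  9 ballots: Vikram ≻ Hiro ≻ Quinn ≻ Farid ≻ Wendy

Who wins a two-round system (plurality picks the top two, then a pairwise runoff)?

Vikram

Round 1 first-place votes: Vikram 17, Wendy 8, Hiro 19, Farid 10, Quinn 8. Hiro and Vikram advance.
Runoff: Hiro is ranked above Vikram on 29 ballots, Vikram above Hiro on 33.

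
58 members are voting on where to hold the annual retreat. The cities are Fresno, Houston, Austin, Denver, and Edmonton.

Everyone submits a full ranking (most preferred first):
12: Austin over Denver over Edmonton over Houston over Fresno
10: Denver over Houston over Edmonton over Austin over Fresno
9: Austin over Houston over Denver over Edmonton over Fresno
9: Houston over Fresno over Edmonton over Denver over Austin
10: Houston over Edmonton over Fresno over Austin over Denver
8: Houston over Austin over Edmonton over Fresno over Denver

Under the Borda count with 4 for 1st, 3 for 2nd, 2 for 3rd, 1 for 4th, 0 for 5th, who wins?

Fresno: 12×0 + 10×0 + 9×0 + 9×3 + 10×2 + 8×1 = 55
Houston: 12×1 + 10×3 + 9×3 + 9×4 + 10×4 + 8×4 = 177
Austin: 12×4 + 10×1 + 9×4 + 9×0 + 10×1 + 8×3 = 128
Denver: 12×3 + 10×4 + 9×2 + 9×1 + 10×0 + 8×0 = 103
Edmonton: 12×2 + 10×2 + 9×1 + 9×2 + 10×3 + 8×2 = 117

Houston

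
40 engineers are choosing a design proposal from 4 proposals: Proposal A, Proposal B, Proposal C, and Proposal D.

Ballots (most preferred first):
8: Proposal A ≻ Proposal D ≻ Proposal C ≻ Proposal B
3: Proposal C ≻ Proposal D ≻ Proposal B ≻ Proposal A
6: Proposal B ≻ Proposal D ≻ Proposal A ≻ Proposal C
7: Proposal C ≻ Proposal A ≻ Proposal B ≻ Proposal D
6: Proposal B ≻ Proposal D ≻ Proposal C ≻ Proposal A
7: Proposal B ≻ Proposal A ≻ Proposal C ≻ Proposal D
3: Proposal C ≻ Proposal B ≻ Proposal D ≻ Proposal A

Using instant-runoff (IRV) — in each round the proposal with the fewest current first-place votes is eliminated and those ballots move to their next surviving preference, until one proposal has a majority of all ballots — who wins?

Proposal C

Round 1: Proposal A 8, Proposal B 19, Proposal C 13, Proposal D 0. Proposal D eliminated.
Round 2: Proposal A 8, Proposal B 19, Proposal C 13. Proposal A eliminated.
Round 3: Proposal B 19, Proposal C 21. Proposal C has a majority (≥21).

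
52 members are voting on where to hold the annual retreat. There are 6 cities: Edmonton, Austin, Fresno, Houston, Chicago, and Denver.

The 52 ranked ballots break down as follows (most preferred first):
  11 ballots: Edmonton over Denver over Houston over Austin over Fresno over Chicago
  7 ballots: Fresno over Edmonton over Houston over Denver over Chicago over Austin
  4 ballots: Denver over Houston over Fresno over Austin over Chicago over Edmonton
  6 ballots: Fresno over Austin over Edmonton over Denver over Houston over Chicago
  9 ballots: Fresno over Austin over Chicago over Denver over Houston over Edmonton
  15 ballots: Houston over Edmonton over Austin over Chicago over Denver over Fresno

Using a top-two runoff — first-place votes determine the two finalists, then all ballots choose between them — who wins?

Round 1 first-place votes: Edmonton 11, Austin 0, Fresno 22, Houston 15, Chicago 0, Denver 4. Fresno and Houston advance.
Runoff: Fresno is ranked above Houston on 22 ballots, Houston above Fresno on 30.

Houston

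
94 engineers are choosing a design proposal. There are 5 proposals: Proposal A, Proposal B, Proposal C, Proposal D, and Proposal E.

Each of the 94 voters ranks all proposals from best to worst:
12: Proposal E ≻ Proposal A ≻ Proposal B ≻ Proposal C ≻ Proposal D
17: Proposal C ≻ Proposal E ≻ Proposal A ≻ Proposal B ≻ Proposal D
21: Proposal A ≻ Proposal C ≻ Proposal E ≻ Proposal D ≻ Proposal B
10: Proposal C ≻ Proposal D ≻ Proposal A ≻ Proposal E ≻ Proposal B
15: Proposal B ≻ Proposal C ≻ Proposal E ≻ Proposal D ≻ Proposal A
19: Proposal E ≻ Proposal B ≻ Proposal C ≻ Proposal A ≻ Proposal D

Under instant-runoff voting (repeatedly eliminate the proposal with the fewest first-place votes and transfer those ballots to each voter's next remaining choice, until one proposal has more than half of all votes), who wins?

Proposal C

Round 1: Proposal A 21, Proposal B 15, Proposal C 27, Proposal D 0, Proposal E 31. Proposal D eliminated.
Round 2: Proposal A 21, Proposal B 15, Proposal C 27, Proposal E 31. Proposal B eliminated.
Round 3: Proposal A 21, Proposal C 42, Proposal E 31. Proposal A eliminated.
Round 4: Proposal C 63, Proposal E 31. Proposal C has a majority (≥48).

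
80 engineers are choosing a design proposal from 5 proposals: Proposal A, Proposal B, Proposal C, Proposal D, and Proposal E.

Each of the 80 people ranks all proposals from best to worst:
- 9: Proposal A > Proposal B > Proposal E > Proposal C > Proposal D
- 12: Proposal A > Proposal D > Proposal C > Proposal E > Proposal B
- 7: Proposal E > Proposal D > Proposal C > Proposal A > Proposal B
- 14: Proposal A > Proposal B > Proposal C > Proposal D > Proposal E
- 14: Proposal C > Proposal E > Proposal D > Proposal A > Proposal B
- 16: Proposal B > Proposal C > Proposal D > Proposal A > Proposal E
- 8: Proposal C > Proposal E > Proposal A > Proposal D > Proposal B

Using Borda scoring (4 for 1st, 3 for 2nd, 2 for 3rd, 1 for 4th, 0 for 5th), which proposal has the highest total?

Proposal A: 9×4 + 12×4 + 7×1 + 14×4 + 14×1 + 16×1 + 8×2 = 193
Proposal B: 9×3 + 12×0 + 7×0 + 14×3 + 14×0 + 16×4 + 8×0 = 133
Proposal C: 9×1 + 12×2 + 7×2 + 14×2 + 14×4 + 16×3 + 8×4 = 211
Proposal D: 9×0 + 12×3 + 7×3 + 14×1 + 14×2 + 16×2 + 8×1 = 139
Proposal E: 9×2 + 12×1 + 7×4 + 14×0 + 14×3 + 16×0 + 8×3 = 124

Proposal C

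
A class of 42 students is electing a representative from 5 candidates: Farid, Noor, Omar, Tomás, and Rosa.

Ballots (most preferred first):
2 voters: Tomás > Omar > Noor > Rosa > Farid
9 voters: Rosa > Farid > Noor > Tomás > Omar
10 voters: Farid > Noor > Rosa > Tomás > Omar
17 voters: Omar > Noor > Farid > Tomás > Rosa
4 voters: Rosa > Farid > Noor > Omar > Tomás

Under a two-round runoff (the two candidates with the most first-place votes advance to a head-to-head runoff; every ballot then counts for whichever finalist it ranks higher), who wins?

Round 1 first-place votes: Farid 10, Noor 0, Omar 17, Tomás 2, Rosa 13. Omar and Rosa advance.
Runoff: Omar is ranked above Rosa on 19 ballots, Rosa above Omar on 23.

Rosa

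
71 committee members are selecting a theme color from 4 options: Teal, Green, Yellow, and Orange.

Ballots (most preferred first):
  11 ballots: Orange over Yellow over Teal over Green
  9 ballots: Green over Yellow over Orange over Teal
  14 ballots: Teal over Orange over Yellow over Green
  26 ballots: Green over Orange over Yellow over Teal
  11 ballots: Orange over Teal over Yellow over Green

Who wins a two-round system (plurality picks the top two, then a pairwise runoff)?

Round 1 first-place votes: Teal 14, Green 35, Yellow 0, Orange 22. Green and Orange advance.
Runoff: Green is ranked above Orange on 35 ballots, Orange above Green on 36.

Orange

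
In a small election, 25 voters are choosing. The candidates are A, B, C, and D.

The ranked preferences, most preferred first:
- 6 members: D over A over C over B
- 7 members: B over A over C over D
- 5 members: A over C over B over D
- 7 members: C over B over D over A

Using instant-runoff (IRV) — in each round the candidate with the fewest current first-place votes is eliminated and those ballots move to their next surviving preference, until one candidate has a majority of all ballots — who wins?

Round 1: A 5, B 7, C 7, D 6. A eliminated.
Round 2: B 7, C 12, D 6. D eliminated.
Round 3: B 7, C 18. C has a majority (≥13).

C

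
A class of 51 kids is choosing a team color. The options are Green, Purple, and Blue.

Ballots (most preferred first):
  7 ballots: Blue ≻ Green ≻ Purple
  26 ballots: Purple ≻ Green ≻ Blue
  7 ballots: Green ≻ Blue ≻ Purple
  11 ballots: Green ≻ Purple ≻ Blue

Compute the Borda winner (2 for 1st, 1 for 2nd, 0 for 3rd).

Green

Green: 7×1 + 26×1 + 7×2 + 11×2 = 69
Purple: 7×0 + 26×2 + 7×0 + 11×1 = 63
Blue: 7×2 + 26×0 + 7×1 + 11×0 = 21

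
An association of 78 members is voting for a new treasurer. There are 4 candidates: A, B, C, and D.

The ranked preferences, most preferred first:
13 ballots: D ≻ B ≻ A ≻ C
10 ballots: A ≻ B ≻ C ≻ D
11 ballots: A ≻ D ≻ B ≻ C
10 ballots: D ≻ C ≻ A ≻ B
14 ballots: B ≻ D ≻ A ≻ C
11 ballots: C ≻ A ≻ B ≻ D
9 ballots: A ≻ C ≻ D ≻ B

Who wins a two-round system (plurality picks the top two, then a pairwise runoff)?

A

Round 1 first-place votes: A 30, B 14, C 11, D 23. A and D advance.
Runoff: A is ranked above D on 41 ballots, D above A on 37.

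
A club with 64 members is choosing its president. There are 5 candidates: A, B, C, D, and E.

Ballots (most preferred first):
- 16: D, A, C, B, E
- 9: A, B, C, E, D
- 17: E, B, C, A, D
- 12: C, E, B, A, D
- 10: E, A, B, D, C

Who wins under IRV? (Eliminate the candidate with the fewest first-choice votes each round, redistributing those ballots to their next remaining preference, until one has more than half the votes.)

C

Round 1: A 9, B 0, C 12, D 16, E 27. B eliminated.
Round 2: A 9, C 12, D 16, E 27. A eliminated.
Round 3: C 21, D 16, E 27. D eliminated.
Round 4: C 37, E 27. C has a majority (≥33).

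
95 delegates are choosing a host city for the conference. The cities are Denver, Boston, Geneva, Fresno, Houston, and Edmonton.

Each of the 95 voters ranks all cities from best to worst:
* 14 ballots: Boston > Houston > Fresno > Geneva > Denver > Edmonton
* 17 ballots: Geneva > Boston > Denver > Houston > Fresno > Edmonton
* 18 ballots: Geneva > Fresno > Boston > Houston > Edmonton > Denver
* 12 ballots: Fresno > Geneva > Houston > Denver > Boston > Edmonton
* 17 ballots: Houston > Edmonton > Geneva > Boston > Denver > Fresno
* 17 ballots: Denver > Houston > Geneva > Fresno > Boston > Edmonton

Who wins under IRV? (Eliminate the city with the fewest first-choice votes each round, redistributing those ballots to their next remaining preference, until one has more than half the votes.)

Round 1: Denver 17, Boston 14, Geneva 35, Fresno 12, Houston 17, Edmonton 0. Edmonton eliminated.
Round 2: Denver 17, Boston 14, Geneva 35, Fresno 12, Houston 17. Fresno eliminated.
Round 3: Denver 17, Boston 14, Geneva 47, Houston 17. Boston eliminated.
Round 4: Denver 17, Geneva 47, Houston 31. Denver eliminated.
Round 5: Geneva 47, Houston 48. Houston has a majority (≥48).

Houston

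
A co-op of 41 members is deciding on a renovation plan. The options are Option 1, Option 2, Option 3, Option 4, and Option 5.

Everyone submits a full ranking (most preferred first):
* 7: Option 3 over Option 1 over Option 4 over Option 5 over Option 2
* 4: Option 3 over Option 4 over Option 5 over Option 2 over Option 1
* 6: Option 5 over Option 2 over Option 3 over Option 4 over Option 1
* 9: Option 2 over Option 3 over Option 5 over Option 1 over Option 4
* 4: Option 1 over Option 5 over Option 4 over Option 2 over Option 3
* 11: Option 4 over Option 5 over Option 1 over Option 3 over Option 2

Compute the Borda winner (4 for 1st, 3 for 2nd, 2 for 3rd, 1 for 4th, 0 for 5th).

Option 1: 7×3 + 4×0 + 6×0 + 9×1 + 4×4 + 11×2 = 68
Option 2: 7×0 + 4×1 + 6×3 + 9×4 + 4×1 + 11×0 = 62
Option 3: 7×4 + 4×4 + 6×2 + 9×3 + 4×0 + 11×1 = 94
Option 4: 7×2 + 4×3 + 6×1 + 9×0 + 4×2 + 11×4 = 84
Option 5: 7×1 + 4×2 + 6×4 + 9×2 + 4×3 + 11×3 = 102

Option 5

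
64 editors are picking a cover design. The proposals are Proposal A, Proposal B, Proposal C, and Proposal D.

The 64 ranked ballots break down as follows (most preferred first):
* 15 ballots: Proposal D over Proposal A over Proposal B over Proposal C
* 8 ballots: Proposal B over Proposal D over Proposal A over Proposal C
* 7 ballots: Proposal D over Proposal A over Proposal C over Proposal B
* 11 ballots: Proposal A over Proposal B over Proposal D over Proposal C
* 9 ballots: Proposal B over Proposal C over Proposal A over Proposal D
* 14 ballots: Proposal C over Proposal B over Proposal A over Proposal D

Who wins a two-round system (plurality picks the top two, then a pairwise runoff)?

Proposal B

Round 1 first-place votes: Proposal A 11, Proposal B 17, Proposal C 14, Proposal D 22. Proposal D and Proposal B advance.
Runoff: Proposal D is ranked above Proposal B on 22 ballots, Proposal B above Proposal D on 42.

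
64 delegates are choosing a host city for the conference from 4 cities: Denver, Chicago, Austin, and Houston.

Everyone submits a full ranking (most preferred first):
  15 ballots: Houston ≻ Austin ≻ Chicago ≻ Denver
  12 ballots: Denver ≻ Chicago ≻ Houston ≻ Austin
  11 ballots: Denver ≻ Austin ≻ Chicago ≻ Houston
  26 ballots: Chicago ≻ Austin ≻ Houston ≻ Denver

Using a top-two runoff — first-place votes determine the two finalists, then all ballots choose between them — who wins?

Chicago

Round 1 first-place votes: Denver 23, Chicago 26, Austin 0, Houston 15. Chicago and Denver advance.
Runoff: Chicago is ranked above Denver on 41 ballots, Denver above Chicago on 23.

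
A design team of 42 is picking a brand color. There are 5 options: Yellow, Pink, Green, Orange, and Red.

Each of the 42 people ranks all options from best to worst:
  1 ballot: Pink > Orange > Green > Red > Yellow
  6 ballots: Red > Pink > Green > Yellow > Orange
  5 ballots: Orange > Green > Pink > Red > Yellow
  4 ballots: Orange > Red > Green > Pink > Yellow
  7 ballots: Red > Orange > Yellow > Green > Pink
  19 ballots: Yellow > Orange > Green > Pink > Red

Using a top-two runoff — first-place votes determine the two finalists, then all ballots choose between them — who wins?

Round 1 first-place votes: Yellow 19, Pink 1, Green 0, Orange 9, Red 13. Yellow and Red advance.
Runoff: Yellow is ranked above Red on 19 ballots, Red above Yellow on 23.

Red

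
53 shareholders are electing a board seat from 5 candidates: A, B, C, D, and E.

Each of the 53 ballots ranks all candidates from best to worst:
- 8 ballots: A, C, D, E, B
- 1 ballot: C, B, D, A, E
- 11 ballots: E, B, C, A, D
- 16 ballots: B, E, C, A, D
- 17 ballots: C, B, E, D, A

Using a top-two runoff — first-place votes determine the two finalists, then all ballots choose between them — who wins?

Round 1 first-place votes: A 8, B 16, C 18, D 0, E 11. C and B advance.
Runoff: C is ranked above B on 26 ballots, B above C on 27.

B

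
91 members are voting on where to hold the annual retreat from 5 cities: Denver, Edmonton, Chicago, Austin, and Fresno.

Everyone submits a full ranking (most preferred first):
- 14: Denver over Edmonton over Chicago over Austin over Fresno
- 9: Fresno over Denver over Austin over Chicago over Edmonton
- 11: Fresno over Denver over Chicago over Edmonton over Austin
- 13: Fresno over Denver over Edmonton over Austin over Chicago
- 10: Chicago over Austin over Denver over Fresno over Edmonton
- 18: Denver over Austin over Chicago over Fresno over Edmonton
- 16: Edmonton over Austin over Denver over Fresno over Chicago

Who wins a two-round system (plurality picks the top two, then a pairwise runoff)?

Round 1 first-place votes: Denver 32, Edmonton 16, Chicago 10, Austin 0, Fresno 33. Fresno and Denver advance.
Runoff: Fresno is ranked above Denver on 33 ballots, Denver above Fresno on 58.

Denver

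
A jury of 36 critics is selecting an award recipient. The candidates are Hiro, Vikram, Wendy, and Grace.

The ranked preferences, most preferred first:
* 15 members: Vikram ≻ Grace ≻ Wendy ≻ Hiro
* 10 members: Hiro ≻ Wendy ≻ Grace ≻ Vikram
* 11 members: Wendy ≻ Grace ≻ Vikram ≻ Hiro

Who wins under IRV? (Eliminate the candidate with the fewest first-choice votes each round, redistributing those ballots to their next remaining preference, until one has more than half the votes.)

Wendy

Round 1: Hiro 10, Vikram 15, Wendy 11, Grace 0. Grace eliminated.
Round 2: Hiro 10, Vikram 15, Wendy 11. Hiro eliminated.
Round 3: Vikram 15, Wendy 21. Wendy has a majority (≥19).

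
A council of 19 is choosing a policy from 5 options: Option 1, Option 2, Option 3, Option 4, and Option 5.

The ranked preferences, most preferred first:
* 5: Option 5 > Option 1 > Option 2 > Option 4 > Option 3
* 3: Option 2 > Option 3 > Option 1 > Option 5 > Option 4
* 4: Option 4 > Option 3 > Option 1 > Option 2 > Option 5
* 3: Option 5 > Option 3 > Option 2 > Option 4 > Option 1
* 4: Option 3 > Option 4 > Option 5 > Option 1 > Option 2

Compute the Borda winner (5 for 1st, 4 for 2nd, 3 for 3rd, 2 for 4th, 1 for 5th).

Option 3

Option 1: 5×4 + 3×3 + 4×3 + 3×1 + 4×2 = 52
Option 2: 5×3 + 3×5 + 4×2 + 3×3 + 4×1 = 51
Option 3: 5×1 + 3×4 + 4×4 + 3×4 + 4×5 = 65
Option 4: 5×2 + 3×1 + 4×5 + 3×2 + 4×4 = 55
Option 5: 5×5 + 3×2 + 4×1 + 3×5 + 4×3 = 62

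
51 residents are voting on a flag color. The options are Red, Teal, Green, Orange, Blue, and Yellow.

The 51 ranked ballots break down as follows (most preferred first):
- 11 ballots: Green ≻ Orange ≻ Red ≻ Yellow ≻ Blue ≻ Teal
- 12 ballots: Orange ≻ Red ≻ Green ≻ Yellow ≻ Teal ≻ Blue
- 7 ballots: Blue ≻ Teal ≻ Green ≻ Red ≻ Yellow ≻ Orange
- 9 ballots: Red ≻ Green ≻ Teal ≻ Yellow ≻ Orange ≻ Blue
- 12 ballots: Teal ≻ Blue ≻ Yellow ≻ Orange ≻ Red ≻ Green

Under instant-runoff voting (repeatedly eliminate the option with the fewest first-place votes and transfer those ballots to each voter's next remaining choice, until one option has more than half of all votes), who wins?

Green

Round 1: Red 9, Teal 12, Green 11, Orange 12, Blue 7, Yellow 0. Yellow eliminated.
Round 2: Red 9, Teal 12, Green 11, Orange 12, Blue 7. Blue eliminated.
Round 3: Red 9, Teal 19, Green 11, Orange 12. Red eliminated.
Round 4: Teal 19, Green 20, Orange 12. Orange eliminated.
Round 5: Teal 19, Green 32. Green has a majority (≥26).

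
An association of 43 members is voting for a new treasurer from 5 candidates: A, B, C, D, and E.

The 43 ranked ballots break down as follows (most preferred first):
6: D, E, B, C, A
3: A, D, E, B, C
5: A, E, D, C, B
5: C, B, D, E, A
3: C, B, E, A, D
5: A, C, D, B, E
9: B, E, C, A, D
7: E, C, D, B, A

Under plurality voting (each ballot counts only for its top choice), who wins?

A

First-place votes: A 13, B 9, C 8, D 6, E 7.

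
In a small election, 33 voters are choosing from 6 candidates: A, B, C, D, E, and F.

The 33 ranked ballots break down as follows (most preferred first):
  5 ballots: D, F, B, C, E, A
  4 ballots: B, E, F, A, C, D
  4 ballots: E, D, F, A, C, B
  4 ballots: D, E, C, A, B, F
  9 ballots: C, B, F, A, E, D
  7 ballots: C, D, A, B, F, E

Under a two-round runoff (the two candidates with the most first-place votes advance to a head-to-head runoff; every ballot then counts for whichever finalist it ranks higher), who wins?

Round 1 first-place votes: A 0, B 4, C 16, D 9, E 4, F 0. C and D advance.
Runoff: C is ranked above D on 20 ballots, D above C on 13.

C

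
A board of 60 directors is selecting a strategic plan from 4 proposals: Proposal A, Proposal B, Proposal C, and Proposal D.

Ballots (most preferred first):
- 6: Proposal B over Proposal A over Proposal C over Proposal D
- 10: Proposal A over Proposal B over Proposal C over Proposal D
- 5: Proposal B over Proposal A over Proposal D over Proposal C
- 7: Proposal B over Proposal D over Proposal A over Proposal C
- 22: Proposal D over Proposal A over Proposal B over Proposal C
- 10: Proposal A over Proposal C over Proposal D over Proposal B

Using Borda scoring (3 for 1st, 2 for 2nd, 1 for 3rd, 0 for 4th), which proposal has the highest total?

Proposal A: 6×2 + 10×3 + 5×2 + 7×1 + 22×2 + 10×3 = 133
Proposal B: 6×3 + 10×2 + 5×3 + 7×3 + 22×1 + 10×0 = 96
Proposal C: 6×1 + 10×1 + 5×0 + 7×0 + 22×0 + 10×2 = 36
Proposal D: 6×0 + 10×0 + 5×1 + 7×2 + 22×3 + 10×1 = 95

Proposal A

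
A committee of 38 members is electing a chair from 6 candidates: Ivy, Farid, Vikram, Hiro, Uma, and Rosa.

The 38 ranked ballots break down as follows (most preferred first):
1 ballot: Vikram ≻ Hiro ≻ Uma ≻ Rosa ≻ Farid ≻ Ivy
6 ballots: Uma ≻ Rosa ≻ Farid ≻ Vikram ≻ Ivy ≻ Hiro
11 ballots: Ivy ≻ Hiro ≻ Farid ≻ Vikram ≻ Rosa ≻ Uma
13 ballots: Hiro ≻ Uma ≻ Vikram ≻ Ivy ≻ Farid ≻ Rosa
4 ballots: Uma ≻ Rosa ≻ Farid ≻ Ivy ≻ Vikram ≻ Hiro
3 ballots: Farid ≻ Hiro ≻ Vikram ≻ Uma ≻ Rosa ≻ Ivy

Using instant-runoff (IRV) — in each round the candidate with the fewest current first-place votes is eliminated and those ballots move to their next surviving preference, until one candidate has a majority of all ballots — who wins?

Ivy

Round 1: Ivy 11, Farid 3, Vikram 1, Hiro 13, Uma 10, Rosa 0. Rosa eliminated.
Round 2: Ivy 11, Farid 3, Vikram 1, Hiro 13, Uma 10. Vikram eliminated.
Round 3: Ivy 11, Farid 3, Hiro 14, Uma 10. Farid eliminated.
Round 4: Ivy 11, Hiro 17, Uma 10. Uma eliminated.
Round 5: Ivy 21, Hiro 17. Ivy has a majority (≥20).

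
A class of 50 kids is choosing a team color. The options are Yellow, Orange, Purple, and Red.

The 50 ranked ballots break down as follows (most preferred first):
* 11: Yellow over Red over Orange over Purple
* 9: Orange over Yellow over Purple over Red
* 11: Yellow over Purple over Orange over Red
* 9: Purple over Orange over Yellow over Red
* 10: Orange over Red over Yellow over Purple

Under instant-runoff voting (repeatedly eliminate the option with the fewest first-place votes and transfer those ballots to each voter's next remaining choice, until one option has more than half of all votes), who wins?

Round 1: Yellow 22, Orange 19, Purple 9, Red 0. Red eliminated.
Round 2: Yellow 22, Orange 19, Purple 9. Purple eliminated.
Round 3: Yellow 22, Orange 28. Orange has a majority (≥26).

Orange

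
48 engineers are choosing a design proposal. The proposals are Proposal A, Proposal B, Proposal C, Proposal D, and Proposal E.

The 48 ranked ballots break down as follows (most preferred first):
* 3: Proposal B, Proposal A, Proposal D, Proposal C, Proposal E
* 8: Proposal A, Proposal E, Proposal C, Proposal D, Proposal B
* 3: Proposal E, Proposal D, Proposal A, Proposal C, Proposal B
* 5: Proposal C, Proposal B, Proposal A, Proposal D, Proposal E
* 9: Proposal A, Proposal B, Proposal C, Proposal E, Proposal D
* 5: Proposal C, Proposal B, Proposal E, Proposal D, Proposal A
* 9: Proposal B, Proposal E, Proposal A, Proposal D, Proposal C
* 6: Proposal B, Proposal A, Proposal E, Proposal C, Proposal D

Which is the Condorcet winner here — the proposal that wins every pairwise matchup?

Proposal B

Proposal B vs Proposal A: 28–20
Proposal B vs Proposal C: 27–21
Proposal B vs Proposal D: 37–11
Proposal B vs Proposal E: 37–11
Proposal B beats every other proposal.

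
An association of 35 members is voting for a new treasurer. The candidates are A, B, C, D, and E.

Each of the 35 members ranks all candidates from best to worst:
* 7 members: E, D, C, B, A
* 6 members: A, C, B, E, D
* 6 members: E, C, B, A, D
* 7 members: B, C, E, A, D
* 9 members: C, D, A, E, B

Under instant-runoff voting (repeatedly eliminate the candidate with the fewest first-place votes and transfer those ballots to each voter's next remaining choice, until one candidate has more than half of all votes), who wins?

C

Round 1: A 6, B 7, C 9, D 0, E 13. D eliminated.
Round 2: A 6, B 7, C 9, E 13. A eliminated.
Round 3: B 7, C 15, E 13. B eliminated.
Round 4: C 22, E 13. C has a majority (≥18).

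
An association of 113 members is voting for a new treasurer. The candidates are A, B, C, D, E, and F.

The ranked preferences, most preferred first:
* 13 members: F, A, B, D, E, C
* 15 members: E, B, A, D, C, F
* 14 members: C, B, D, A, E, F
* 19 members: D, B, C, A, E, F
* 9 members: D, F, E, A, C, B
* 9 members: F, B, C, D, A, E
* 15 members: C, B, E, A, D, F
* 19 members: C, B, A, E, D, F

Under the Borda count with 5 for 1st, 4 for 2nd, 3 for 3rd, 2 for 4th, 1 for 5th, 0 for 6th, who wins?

B

A: 13×4 + 15×3 + 14×2 + 19×2 + 9×2 + 9×1 + 15×2 + 19×3 = 277
B: 13×3 + 15×4 + 14×4 + 19×4 + 9×0 + 9×4 + 15×4 + 19×4 = 403
C: 13×0 + 15×1 + 14×5 + 19×3 + 9×1 + 9×3 + 15×5 + 19×5 = 348
D: 13×2 + 15×2 + 14×3 + 19×5 + 9×5 + 9×2 + 15×1 + 19×1 = 290
E: 13×1 + 15×5 + 14×1 + 19×1 + 9×3 + 9×0 + 15×3 + 19×2 = 231
F: 13×5 + 15×0 + 14×0 + 19×0 + 9×4 + 9×5 + 15×0 + 19×0 = 146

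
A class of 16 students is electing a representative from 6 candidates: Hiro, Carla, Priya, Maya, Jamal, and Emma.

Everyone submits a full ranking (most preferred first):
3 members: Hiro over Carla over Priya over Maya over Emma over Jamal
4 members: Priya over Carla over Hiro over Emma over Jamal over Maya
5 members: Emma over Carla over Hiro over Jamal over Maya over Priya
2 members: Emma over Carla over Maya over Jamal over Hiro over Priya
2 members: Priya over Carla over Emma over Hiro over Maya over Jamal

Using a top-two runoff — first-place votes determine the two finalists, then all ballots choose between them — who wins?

Round 1 first-place votes: Hiro 3, Carla 0, Priya 6, Maya 0, Jamal 0, Emma 7. Emma and Priya advance.
Runoff: Emma is ranked above Priya on 7 ballots, Priya above Emma on 9.

Priya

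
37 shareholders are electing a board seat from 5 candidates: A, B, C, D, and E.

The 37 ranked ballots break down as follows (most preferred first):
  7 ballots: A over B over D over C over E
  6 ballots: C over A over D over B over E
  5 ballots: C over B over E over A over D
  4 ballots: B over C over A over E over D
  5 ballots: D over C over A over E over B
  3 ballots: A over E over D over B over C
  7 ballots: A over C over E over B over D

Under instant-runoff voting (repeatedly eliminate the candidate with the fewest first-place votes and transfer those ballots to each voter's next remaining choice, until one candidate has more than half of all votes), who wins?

C

Round 1: A 17, B 4, C 11, D 5, E 0. E eliminated.
Round 2: A 17, B 4, C 11, D 5. B eliminated.
Round 3: A 17, C 15, D 5. D eliminated.
Round 4: A 17, C 20. C has a majority (≥19).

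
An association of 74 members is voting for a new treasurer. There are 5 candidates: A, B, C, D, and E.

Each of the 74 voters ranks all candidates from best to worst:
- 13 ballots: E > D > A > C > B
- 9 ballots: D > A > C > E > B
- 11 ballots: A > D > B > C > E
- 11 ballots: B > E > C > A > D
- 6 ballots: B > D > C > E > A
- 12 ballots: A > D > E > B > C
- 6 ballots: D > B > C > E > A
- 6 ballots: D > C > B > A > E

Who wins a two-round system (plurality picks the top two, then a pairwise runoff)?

D

Round 1 first-place votes: A 23, B 17, C 0, D 21, E 13. A and D advance.
Runoff: A is ranked above D on 34 ballots, D above A on 40.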